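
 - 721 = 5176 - 5897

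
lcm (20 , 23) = 460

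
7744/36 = 1936/9 = 215.11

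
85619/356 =240 + 179/356 = 240.50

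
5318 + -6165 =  - 847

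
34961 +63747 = 98708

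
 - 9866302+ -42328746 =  - 52195048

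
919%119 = 86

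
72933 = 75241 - 2308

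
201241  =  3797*53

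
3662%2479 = 1183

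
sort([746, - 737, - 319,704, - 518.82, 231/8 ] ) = [ - 737, - 518.82 , - 319, 231/8 , 704, 746 ]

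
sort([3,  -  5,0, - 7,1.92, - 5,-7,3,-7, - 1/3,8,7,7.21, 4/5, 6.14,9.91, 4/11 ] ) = [ - 7,-7,-7 ,- 5 , - 5, - 1/3, 0,4/11,4/5, 1.92,3,3,6.14,7, 7.21,8,9.91 ] 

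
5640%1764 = 348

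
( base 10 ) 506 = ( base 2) 111111010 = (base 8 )772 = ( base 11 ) 420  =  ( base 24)l2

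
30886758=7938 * 3891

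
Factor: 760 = 2^3*5^1 * 19^1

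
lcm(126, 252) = 252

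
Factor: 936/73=2^3 * 3^2 * 13^1*73^(-1) 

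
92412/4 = 23103 = 23103.00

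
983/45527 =983/45527 =0.02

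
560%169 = 53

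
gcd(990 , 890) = 10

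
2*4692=9384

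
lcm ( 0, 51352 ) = 0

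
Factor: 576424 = 2^3*72053^1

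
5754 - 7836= -2082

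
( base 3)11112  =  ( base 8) 172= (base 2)1111010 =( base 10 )122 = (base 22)5c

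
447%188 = 71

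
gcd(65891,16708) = 1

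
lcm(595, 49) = 4165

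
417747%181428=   54891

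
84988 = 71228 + 13760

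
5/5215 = 1/1043 = 0.00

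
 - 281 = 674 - 955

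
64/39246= 32/19623 = 0.00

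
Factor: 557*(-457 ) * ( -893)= 19^1*47^1 *457^1*557^1  =  227312257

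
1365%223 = 27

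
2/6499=2/6499 = 0.00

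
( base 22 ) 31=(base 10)67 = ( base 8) 103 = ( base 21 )34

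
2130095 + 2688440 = 4818535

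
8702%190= 152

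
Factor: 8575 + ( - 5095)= 3480 = 2^3*3^1*5^1*29^1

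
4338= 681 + 3657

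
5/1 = 5=5.00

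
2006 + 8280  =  10286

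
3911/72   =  3911/72 = 54.32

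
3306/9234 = 29/81 = 0.36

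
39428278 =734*53717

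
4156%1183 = 607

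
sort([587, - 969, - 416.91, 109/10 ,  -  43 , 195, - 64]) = [ - 969, - 416.91,-64 , - 43,  109/10, 195, 587] 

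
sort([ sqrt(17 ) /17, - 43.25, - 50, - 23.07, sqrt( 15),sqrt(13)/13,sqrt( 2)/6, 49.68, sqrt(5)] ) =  [-50,  -  43.25,- 23.07, sqrt(2)/6, sqrt( 17) /17,sqrt(13)/13,sqrt (5),sqrt(15), 49.68 ]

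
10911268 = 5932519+4978749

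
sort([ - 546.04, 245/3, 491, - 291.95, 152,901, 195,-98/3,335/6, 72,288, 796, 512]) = [ - 546.04 , - 291.95, - 98/3 , 335/6,  72, 245/3 , 152, 195,288,491, 512, 796, 901] 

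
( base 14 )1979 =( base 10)4615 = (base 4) 1020013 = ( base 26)6ld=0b1001000000111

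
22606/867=26 + 64/867= 26.07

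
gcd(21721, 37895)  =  1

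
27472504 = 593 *46328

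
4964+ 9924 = 14888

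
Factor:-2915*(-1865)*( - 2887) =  - 15695103325=   -5^2*11^1*53^1*373^1*2887^1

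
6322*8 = 50576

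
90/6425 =18/1285 = 0.01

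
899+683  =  1582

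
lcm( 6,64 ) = 192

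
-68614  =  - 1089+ - 67525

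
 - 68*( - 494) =33592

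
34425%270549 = 34425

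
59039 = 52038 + 7001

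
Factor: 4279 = 11^1*389^1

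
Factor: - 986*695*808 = - 2^4*5^1 * 17^1*29^1*101^1*139^1 = - 553698160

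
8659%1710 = 109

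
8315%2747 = 74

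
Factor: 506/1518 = 1/3= 3^( - 1)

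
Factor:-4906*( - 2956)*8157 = 118293923352 = 2^3 * 3^1*11^1*223^1*739^1 * 2719^1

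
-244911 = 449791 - 694702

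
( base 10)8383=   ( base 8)20277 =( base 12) 4a27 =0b10000010111111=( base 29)9s2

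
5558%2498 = 562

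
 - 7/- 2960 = 7/2960 = 0.00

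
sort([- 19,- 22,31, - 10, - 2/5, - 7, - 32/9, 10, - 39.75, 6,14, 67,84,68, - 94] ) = [ - 94,-39.75, - 22, - 19,-10, - 7,- 32/9,-2/5,6, 10,14, 31,67,68 , 84 ]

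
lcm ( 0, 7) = 0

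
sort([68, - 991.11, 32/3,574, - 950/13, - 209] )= [  -  991.11, - 209, - 950/13, 32/3,68, 574 ]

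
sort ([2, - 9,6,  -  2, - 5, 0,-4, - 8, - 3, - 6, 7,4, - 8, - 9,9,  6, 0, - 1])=[ - 9, - 9 ,-8 , - 8, - 6,-5, - 4, - 3,-2, - 1, 0,0 , 2,  4,6,  6,7, 9 ]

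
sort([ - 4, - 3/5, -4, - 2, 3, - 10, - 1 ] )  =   [ - 10, - 4,- 4, - 2, - 1, - 3/5, 3]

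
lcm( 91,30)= 2730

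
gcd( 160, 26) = 2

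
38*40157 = 1525966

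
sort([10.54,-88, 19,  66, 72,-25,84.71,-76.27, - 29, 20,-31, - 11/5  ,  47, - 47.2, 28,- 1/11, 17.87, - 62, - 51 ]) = [-88,-76.27,  -  62,-51, - 47.2, - 31, - 29,-25, - 11/5,-1/11,  10.54,17.87,19, 20, 28,47 , 66, 72,84.71 ] 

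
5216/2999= 5216/2999  =  1.74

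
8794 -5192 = 3602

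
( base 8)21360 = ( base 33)871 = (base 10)8944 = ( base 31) 99g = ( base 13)40c0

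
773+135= 908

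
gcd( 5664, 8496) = 2832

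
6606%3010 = 586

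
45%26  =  19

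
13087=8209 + 4878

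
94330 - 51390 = 42940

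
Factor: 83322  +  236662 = 2^4*7^1*2857^1= 319984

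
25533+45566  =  71099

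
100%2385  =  100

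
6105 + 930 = 7035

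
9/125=9/125  =  0.07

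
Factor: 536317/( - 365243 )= - 47^1*227^( - 1) * 1609^( - 1 ) * 11411^1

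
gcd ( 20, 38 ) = 2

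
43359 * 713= 30914967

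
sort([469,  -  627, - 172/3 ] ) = [ - 627,-172/3,469 ]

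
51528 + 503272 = 554800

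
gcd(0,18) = 18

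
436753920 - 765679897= -328925977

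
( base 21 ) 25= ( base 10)47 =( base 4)233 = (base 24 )1n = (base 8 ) 57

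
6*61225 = 367350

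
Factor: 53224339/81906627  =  3^ ( - 1 )*7^3*11^( - 1)*19^1 * 8167^1*2482019^( - 1 ) 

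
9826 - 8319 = 1507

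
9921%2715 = 1776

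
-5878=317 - 6195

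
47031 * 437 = 20552547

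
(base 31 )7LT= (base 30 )86R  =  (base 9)11140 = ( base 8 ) 16357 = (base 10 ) 7407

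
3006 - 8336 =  - 5330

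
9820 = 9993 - 173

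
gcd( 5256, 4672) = 584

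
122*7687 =937814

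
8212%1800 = 1012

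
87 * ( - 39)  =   - 3393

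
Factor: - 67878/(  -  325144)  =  2^ (  -  2 ) * 3^4*97^( - 1) = 81/388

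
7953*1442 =11468226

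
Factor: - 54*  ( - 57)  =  3078  =  2^1*3^4*19^1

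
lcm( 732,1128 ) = 68808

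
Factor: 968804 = 2^2 *242201^1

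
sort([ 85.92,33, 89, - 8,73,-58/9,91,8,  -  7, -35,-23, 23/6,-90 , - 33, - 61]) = [  -  90,  -  61, - 35,-33,-23,- 8,-7, - 58/9, 23/6,8,33,73 , 85.92,89, 91 ]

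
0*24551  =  0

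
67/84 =67/84 = 0.80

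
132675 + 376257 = 508932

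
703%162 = 55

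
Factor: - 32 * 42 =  - 1344 = -2^6*3^1*7^1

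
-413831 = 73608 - 487439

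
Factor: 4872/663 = 2^3 * 7^1 * 13^(-1)*17^(-1)*29^1 = 1624/221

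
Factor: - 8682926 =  - 2^1*7^1 * 431^1 *1439^1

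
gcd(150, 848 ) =2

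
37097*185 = 6862945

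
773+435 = 1208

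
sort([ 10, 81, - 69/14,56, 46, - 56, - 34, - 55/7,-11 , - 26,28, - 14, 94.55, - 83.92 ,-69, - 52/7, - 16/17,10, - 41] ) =[ - 83.92,-69,  -  56,-41,-34, - 26, - 14, - 11, - 55/7, - 52/7, - 69/14, - 16/17,10,10,28, 46,56, 81,94.55 ] 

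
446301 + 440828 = 887129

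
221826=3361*66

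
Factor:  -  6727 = -7^1*31^2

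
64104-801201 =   -  737097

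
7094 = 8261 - 1167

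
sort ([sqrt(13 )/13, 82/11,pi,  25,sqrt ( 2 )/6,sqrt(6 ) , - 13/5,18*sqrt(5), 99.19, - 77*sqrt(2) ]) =[ - 77*sqrt(2),  -  13/5,  sqrt ( 2)/6,sqrt(13 ) /13,  sqrt( 6),pi, 82/11 , 25,18*sqrt( 5),99.19]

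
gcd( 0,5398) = 5398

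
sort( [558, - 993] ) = [-993,558] 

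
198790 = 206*965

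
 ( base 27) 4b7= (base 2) 110010010100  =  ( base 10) 3220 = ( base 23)620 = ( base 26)4JM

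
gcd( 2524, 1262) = 1262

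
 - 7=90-97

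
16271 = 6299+9972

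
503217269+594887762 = 1098105031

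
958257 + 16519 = 974776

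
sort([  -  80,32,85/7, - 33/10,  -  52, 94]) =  [ - 80, - 52 , - 33/10,  85/7,32,94] 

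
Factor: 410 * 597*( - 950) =-232531500 = -2^2 *3^1 * 5^3*19^1*41^1*199^1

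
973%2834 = 973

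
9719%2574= 1997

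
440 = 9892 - 9452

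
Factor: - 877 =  -877^1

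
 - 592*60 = -35520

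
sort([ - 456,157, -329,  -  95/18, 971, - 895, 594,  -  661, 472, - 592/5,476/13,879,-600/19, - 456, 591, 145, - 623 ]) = [ - 895, - 661, - 623, - 456,-456,-329 , - 592/5, - 600/19, -95/18, 476/13,145,157,472,591,594, 879, 971 ] 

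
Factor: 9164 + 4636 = 13800 = 2^3 * 3^1 * 5^2*23^1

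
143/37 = 143/37 = 3.86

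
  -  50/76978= - 1+38464/38489 = - 0.00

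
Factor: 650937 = 3^1*7^1*139^1 *223^1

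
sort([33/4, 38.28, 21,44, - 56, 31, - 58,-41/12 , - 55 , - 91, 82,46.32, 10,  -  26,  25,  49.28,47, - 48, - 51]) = [ - 91, - 58, - 56,- 55, - 51, - 48,  -  26, - 41/12,33/4, 10,21, 25,  31,38.28,44, 46.32, 47,49.28,82]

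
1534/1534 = 1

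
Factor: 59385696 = 2^5*3^1  *61^1 * 10141^1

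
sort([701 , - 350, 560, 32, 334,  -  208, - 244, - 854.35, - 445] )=[ - 854.35, - 445, - 350, - 244, -208,  32,  334, 560, 701] 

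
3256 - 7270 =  - 4014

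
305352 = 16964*18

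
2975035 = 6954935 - 3979900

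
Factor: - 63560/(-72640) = 2^( - 3 ) * 7^1 = 7/8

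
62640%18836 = 6132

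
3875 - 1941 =1934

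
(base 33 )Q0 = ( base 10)858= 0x35a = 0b1101011010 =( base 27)14L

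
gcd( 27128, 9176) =8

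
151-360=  -209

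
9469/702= 13 + 343/702 = 13.49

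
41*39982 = 1639262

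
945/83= 11+32/83 = 11.39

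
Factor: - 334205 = -5^1*66841^1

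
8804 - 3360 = 5444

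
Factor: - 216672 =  - 2^5*3^1*37^1 *61^1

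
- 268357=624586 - 892943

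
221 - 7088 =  - 6867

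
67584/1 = 67584 =67584.00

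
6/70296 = 1/11716 = 0.00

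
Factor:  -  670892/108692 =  - 29^(-1 ) * 179^1 =- 179/29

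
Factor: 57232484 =2^2*  19^1* 43^1 * 83^1*211^1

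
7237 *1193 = 8633741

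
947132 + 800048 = 1747180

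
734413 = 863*851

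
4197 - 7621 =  - 3424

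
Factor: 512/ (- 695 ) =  - 2^9*5^ ( - 1)*139^(-1 ) 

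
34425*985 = 33908625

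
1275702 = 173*7374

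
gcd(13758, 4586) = 4586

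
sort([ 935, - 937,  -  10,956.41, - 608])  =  [  -  937,  -  608,-10, 935, 956.41]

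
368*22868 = 8415424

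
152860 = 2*76430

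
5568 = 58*96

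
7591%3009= 1573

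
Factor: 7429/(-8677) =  - 17^1*19^1*23^1*8677^( - 1 ) 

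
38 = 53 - 15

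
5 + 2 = 7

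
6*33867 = 203202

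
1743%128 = 79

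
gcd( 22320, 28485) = 45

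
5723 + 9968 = 15691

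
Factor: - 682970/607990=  - 419/373 = - 373^ ( - 1)*419^1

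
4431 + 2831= 7262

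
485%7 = 2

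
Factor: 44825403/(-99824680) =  - 2^(-3) *3^1*5^( - 1 )*7^1*17^( - 1 )*107^1  *19949^1 * 146801^(-1 ) 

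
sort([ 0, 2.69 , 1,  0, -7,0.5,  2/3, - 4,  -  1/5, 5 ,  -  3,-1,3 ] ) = [ - 7, -4, - 3,-1,-1/5,0 , 0, 0.5 , 2/3,  1,2.69, 3,  5 ] 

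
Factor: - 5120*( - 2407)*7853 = 96779115520  =  2^10*5^1*29^1*83^1*7853^1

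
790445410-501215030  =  289230380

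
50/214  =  25/107=0.23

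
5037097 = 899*5603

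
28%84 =28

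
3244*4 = 12976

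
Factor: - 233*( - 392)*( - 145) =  - 2^3*5^1*7^2*29^1* 233^1 = - 13243720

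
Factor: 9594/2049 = 2^1* 3^1*13^1*41^1*683^( - 1 ) = 3198/683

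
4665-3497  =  1168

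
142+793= 935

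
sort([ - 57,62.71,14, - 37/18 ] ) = [ - 57,  -  37/18,14,62.71] 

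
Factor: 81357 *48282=3928078674 = 2^1 * 3^2*13^1*47^1*577^1*619^1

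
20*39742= 794840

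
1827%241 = 140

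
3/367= 3/367 =0.01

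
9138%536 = 26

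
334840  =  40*8371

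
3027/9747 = 1009/3249=0.31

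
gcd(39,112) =1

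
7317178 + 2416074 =9733252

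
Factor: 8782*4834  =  42452188 = 2^2*2417^1*4391^1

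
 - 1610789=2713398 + -4324187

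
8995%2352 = 1939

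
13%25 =13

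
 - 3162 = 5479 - 8641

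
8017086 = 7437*1078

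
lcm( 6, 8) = 24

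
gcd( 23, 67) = 1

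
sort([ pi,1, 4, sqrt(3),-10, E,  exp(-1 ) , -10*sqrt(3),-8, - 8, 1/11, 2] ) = [-10*sqrt(3),-10, - 8, - 8,1/11, exp( - 1 ), 1,sqrt( 3), 2, E,pi,4 ]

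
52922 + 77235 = 130157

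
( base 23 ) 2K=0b1000010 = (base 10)66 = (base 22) 30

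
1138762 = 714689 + 424073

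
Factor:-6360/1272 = - 5^1  =  -5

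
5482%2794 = 2688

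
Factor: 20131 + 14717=34848 = 2^5*3^2*11^2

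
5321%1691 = 248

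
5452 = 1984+3468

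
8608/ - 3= - 2870 + 2/3 = -2869.33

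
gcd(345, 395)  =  5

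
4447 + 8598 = 13045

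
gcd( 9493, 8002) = 1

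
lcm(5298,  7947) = 15894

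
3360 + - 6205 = -2845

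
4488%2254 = 2234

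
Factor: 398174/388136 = 119/116 = 2^( - 2) * 7^1*17^1*29^( - 1)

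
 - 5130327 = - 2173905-2956422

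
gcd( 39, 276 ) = 3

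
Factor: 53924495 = 5^1*2017^1*5347^1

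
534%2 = 0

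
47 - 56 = - 9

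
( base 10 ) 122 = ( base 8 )172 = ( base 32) 3q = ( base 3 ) 11112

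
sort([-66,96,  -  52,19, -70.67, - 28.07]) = [-70.67, - 66, - 52, - 28.07,19,96]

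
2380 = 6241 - 3861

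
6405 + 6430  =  12835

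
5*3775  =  18875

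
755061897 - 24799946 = 730261951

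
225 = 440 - 215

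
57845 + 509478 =567323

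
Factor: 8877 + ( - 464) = 8413 = 47^1*179^1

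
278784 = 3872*72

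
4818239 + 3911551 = 8729790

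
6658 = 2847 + 3811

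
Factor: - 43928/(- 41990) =68/65 =2^2*5^( - 1 )*13^( - 1)*17^1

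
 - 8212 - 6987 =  - 15199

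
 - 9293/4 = - 2324+3/4 = -2323.25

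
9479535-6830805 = 2648730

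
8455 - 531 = 7924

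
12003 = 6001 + 6002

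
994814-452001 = 542813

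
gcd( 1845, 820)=205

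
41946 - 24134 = 17812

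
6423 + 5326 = 11749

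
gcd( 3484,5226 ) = 1742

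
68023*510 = 34691730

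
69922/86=34961/43 = 813.05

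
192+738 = 930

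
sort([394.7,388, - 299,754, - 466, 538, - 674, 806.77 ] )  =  [ - 674,  -  466,- 299, 388,394.7, 538, 754, 806.77 ] 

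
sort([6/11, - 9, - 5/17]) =[-9, - 5/17,6/11] 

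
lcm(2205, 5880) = 17640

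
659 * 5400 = 3558600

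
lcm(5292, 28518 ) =513324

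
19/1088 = 19/1088  =  0.02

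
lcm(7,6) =42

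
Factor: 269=269^1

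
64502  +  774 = 65276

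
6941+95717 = 102658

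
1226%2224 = 1226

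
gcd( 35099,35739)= 1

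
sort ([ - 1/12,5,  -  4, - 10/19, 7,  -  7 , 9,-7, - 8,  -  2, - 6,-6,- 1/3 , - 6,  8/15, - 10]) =[  -  10,-8, - 7 ,  -  7, - 6,-6, - 6,-4 ,-2,- 10/19 , - 1/3 ,-1/12, 8/15,  5 , 7 , 9]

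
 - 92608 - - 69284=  - 23324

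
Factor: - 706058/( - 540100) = 2^( - 1 )*5^ ( - 2 ) * 11^ (-1)*719^1 = 719/550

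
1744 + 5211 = 6955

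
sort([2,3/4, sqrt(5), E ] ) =[3/4,2, sqrt(5), E ] 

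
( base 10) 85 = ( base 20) 45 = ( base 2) 1010101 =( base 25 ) 3A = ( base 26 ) 37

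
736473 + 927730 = 1664203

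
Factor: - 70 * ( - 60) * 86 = 2^4*3^1  *  5^2*7^1*43^1 = 361200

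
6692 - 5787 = 905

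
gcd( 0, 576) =576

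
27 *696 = 18792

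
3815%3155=660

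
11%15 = 11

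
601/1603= 601/1603 = 0.37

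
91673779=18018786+73654993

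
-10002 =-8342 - 1660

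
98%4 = 2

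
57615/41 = 1405  +  10/41 = 1405.24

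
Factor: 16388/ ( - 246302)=  -  34/511 = - 2^1 * 7^( -1)*17^1*73^(-1 ) 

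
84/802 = 42/401 = 0.10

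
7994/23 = 347+13/23= 347.57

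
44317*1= 44317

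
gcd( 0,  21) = 21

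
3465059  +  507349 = 3972408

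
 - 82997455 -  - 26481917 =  - 56515538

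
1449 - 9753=  -  8304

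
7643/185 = 7643/185 = 41.31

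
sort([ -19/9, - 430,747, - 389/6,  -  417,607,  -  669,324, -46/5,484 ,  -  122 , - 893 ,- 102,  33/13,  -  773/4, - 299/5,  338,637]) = [ - 893,-669, -430, - 417, - 773/4, - 122, - 102, - 389/6 , - 299/5, -46/5,-19/9,33/13,324,338, 484, 607,637,  747]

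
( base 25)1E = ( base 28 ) 1B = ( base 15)29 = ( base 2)100111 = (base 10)39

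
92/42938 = 46/21469= 0.00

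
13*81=1053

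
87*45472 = 3956064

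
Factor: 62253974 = 2^1*643^1*48409^1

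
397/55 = 7+12/55 =7.22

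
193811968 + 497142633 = 690954601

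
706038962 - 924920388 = - 218881426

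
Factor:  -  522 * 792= - 2^4*3^4*11^1* 29^1 = -413424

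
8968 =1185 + 7783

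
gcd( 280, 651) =7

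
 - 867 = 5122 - 5989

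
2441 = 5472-3031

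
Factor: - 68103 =-3^2 * 7^1 * 23^1*47^1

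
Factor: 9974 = 2^1*4987^1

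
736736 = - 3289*(  -  224)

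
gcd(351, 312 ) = 39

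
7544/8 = 943  =  943.00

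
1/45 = 1/45=0.02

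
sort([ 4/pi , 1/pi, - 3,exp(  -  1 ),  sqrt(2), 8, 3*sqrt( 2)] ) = [-3,1/pi,exp( - 1), 4/pi, sqrt( 2), 3*sqrt(2),  8]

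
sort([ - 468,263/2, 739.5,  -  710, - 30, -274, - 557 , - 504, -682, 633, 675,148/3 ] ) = [ - 710, - 682, - 557, - 504, - 468, - 274,-30,  148/3, 263/2, 633, 675, 739.5]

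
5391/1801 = 5391/1801   =  2.99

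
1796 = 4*449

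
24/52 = 6/13  =  0.46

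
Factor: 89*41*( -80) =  - 291920= - 2^4*5^1*41^1*89^1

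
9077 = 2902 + 6175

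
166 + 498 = 664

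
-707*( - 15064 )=10650248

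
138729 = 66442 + 72287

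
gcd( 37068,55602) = 18534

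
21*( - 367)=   -  7707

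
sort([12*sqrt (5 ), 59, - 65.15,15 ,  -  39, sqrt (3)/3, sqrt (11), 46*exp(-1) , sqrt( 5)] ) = [  -  65.15,-39,sqrt(3) /3,sqrt( 5 ), sqrt( 11), 15, 46*exp( - 1), 12*sqrt ( 5 ),59 ] 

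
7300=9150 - 1850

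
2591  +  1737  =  4328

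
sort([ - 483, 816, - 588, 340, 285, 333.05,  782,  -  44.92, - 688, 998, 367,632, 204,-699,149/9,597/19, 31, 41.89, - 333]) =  [ - 699, - 688, - 588, - 483, - 333 ,- 44.92,149/9, 31, 597/19,41.89, 204 , 285,333.05, 340,367,632, 782,816, 998]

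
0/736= 0 = 0.00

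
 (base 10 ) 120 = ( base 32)3o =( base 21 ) 5F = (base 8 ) 170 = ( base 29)44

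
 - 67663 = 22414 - 90077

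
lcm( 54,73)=3942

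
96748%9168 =5068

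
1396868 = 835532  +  561336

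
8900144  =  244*36476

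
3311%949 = 464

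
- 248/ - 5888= 31/736  =  0.04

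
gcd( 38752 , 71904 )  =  224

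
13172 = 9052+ 4120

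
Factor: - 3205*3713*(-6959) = 5^1*47^1*79^1*641^1*6959^1 = 82813248235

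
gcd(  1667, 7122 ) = 1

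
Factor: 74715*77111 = 5761348365 = 3^1*5^1*17^1*29^1*293^1*2659^1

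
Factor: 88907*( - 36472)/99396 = -2^1* 3^ (- 2)*7^1*11^(-1 )*13^1*47^1 * 97^1*251^(-1 ) * 977^1 = -810654026/24849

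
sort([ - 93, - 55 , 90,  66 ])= [ - 93, - 55 , 66 , 90 ] 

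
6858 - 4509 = 2349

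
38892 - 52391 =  - 13499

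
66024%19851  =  6471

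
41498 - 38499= 2999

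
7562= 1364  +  6198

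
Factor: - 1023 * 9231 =-3^2 * 11^1*17^1*31^1 * 181^1  =  - 9443313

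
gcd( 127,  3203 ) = 1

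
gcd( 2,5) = 1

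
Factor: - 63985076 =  - 2^2 * 17^1*940957^1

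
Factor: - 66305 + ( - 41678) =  - 83^1*1301^1 = -107983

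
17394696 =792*21963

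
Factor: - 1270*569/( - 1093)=722630/1093 = 2^1*5^1 * 127^1*569^1*1093^( - 1) 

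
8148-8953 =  - 805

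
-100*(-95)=9500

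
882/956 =441/478 = 0.92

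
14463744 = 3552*4072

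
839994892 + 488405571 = 1328400463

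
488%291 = 197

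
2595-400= 2195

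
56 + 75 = 131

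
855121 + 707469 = 1562590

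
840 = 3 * 280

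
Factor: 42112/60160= 2^( - 1 )*5^( - 1 )*7^1= 7/10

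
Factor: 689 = 13^1*53^1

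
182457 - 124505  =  57952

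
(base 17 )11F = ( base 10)321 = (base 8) 501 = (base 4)11001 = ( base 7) 636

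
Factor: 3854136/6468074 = 2^2*3^1*11^1*13^1 * 61^(  -  1)*1123^1 *53017^( - 1) = 1927068/3234037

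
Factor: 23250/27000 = 2^( - 2)*3^( - 2 )*31^1 = 31/36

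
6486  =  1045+5441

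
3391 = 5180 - 1789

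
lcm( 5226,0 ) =0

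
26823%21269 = 5554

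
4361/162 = 4361/162 = 26.92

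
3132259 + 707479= 3839738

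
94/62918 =47/31459 = 0.00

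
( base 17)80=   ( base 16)88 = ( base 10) 136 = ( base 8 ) 210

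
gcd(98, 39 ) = 1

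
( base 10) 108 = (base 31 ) 3f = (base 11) 99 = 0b1101100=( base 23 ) 4g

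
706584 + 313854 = 1020438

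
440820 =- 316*( - 1395) 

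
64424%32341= 32083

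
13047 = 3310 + 9737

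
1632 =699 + 933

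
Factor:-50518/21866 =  - 67/29= -  29^( - 1 )*67^1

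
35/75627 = 35/75627  =  0.00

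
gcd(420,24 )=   12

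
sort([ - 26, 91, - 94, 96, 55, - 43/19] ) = [-94,  -  26,  -  43/19, 55, 91,96]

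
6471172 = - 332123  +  6803295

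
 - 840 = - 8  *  105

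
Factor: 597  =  3^1 * 199^1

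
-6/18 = - 1 + 2/3 = - 0.33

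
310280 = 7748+302532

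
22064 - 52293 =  - 30229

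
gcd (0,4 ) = 4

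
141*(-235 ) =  - 33135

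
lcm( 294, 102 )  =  4998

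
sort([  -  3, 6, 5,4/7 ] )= [-3, 4/7, 5 , 6]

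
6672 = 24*278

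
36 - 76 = - 40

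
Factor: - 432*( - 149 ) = 2^4*3^3*149^1  =  64368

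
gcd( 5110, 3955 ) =35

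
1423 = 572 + 851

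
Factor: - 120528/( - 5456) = 243/11= 3^5*11^( - 1 ) 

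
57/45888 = 19/15296 = 0.00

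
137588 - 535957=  - 398369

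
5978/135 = 5978/135 = 44.28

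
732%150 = 132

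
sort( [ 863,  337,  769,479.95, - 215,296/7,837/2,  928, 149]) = [ - 215, 296/7, 149,337, 837/2 , 479.95 , 769  ,  863, 928]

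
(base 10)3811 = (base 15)11e1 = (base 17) d33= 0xEE3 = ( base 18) BDD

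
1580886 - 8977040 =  - 7396154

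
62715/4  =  15678 + 3/4 = 15678.75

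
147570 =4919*30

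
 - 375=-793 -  - 418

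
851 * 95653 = 81400703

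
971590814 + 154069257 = 1125660071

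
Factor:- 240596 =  - 2^2* 60149^1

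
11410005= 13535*843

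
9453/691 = 9453/691 = 13.68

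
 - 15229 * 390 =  - 5939310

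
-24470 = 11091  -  35561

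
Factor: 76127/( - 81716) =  - 2^( - 2)*31^( - 1)*269^1*283^1*659^(-1) 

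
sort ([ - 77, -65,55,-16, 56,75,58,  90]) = [ - 77,  -  65,-16,55, 56,58,75, 90 ] 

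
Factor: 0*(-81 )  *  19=0^1  =  0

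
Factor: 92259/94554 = 201/206 = 2^( - 1)*3^1*67^1*103^(-1)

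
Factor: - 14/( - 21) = 2/3 = 2^1*3^( -1) 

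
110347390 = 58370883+51976507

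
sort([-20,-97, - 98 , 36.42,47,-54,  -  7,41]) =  [ - 98, - 97,-54,  -  20 ,-7,  36.42,41, 47 ]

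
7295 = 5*1459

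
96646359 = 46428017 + 50218342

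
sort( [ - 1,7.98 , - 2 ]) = [ - 2, - 1, 7.98]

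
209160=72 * 2905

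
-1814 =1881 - 3695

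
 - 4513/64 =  -71+31/64 = - 70.52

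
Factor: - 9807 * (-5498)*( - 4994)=-2^2*3^1*7^1*11^1*227^1*467^1*2749^1 = - 269270916684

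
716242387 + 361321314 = 1077563701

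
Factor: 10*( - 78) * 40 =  - 2^5*3^1*5^2 * 13^1 = - 31200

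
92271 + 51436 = 143707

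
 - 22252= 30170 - 52422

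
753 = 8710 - 7957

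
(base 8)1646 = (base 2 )1110100110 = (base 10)934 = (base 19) 2b3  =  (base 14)4AA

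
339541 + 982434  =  1321975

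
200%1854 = 200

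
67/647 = 67/647 =0.10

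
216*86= 18576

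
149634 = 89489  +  60145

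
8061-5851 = 2210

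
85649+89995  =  175644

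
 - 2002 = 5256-7258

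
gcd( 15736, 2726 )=2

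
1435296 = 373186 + 1062110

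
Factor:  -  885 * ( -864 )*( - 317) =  - 242390880 = - 2^5*3^4*5^1*59^1*317^1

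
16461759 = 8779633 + 7682126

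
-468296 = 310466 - 778762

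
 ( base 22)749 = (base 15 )1075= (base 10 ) 3485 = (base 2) 110110011101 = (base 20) 8e5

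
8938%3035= 2868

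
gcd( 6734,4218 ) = 74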